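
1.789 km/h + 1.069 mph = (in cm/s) 97.48. Check: 1 km/h = 0.27777778 m/s, so 1.789 km/h = 1.789 * 0.27777778 = 0.49694444 m/s. 1 mph = 0.44704 m/s, so 1.069 mph = 1.069 * 0.44704 = 0.47788576 m/s. Sum: 0.49694444 + 0.47788576 = 0.9748302 m/s. 1 cm/s = 0.01 m/s, so 0.9748302 m/s = 0.9748302 / 0.01 = 97.48302 cm/s ≈ 97.48 cm/s (4 s.f.).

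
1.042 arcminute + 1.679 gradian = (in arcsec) 5502. Check: 1 arcminute = 0.00029088821 rad, so 1.042 arcminute = 1.042 * 0.00029088821 = 0.00030310551 rad. 1 gradian = 0.015707963 rad, so 1.679 gradian = 1.679 * 0.015707963 = 0.02637367 rad. Sum: 0.00030310551 + 0.02637367 = 0.026676776 rad. 1 arcsec = 4.8481368e-06 rad, so 0.026676776 rad = 0.026676776 / 4.8481368e-06 = 5502.48 arcsec ≈ 5502 arcsec (4 s.f.).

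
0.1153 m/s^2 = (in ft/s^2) 1 ft/s^2 = 0.3048 m/s^2, so 0.1153 m/s^2 = 0.1153 / 0.3048 = 0.37828084 ft/s^2 ≈ 0.3783 ft/s^2 (4 s.f.). Final answer: 0.3783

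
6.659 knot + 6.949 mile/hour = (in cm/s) 1 knot = 0.51444444 m/s, so 6.659 knot = 6.659 * 0.51444444 = 3.4256856 m/s. 1 mile/hour = 0.44704 m/s, so 6.949 mile/hour = 6.949 * 0.44704 = 3.106481 m/s. Sum: 3.4256856 + 3.106481 = 6.5321665 m/s. 1 cm/s = 0.01 m/s, so 6.5321665 m/s = 6.5321665 / 0.01 = 653.21665 cm/s ≈ 653.2 cm/s (4 s.f.). Final answer: 653.2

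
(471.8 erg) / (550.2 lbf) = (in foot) 6.325e-08. Check: 1 erg = 1e-07 J, so 471.8 erg = 471.8 * 1e-07 = 4.718e-05 J. 1 lbf = 4.4482216 N, so 550.2 lbf = 550.2 * 4.4482216 = 2447.4115 N. Combine: 4.718e-05 J / 2447.4115 N = 1.927751e-08 m. 1 foot = 0.3048 m, so 1.927751e-08 m = 1.927751e-08 / 0.3048 = 6.3246423e-08 foot ≈ 6.325e-08 foot (4 s.f.).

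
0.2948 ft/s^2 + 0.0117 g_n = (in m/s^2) 0.2046. Check: 1 ft/s^2 = 0.3048 m/s^2, so 0.2948 ft/s^2 = 0.2948 * 0.3048 = 0.08985504 m/s^2. 1 g_n = 9.80665 m/s^2, so 0.0117 g_n = 0.0117 * 9.80665 = 0.1147378 m/s^2. Sum: 0.08985504 + 0.1147378 = 0.20459285 m/s^2. Result: 0.20459285 m/s^2 ≈ 0.2046 m/s^2 (4 s.f.).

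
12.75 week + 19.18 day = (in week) 1 week = 604800 s, so 12.75 week = 12.75 * 604800 = 7711200 s. 1 day = 86400 s, so 19.18 day = 19.18 * 86400 = 1657152 s. Sum: 7711200 + 1657152 = 9368352 s. 1 week = 604800 s, so 9368352 s = 9368352 / 604800 = 15.49 week. Final answer: 15.49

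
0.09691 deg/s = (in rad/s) 1 deg/s = 0.017453293 rad/s, so 0.09691 deg/s = 0.09691 * 0.017453293 = 0.0016913986 rad/s. Result: 0.0016913986 rad/s ≈ 0.001691 rad/s (4 s.f.). Final answer: 0.001691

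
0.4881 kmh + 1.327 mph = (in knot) 1 kmh = 0.27777778 m/s, so 0.4881 kmh = 0.4881 * 0.27777778 = 0.13558333 m/s. 1 mph = 0.44704 m/s, so 1.327 mph = 1.327 * 0.44704 = 0.59322208 m/s. Sum: 0.13558333 + 0.59322208 = 0.72880541 m/s. 1 knot = 0.51444444 m/s, so 0.72880541 m/s = 0.72880541 / 0.51444444 = 1.4166844 knot ≈ 1.417 knot (4 s.f.). Final answer: 1.417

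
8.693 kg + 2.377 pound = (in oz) 8.693 kg is already in kg. 1 pound = 0.45359237 kg, so 2.377 pound = 2.377 * 0.45359237 = 1.0781891 kg. Sum: 8.693 + 1.0781891 = 9.7711891 kg. 1 oz = 0.028349523 kg, so 9.7711891 kg = 9.7711891 / 0.028349523 = 344.66855 oz ≈ 344.7 oz (4 s.f.). Final answer: 344.7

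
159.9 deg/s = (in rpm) 1 deg/s = 0.017453293 rad/s, so 159.9 deg/s = 159.9 * 0.017453293 = 2.7907815 rad/s. 1 rpm = 0.10471976 rad/s, so 2.7907815 rad/s = 2.7907815 / 0.10471976 = 26.65 rpm. Final answer: 26.65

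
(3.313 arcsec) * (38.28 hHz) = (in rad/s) 1 arcsec = 4.8481368e-06 rad, so 3.313 arcsec = 3.313 * 4.8481368e-06 = 1.6061877e-05 rad. 1 hHz = 100 Hz, so 38.28 hHz = 38.28 * 100 = 3828 Hz. Combine: 1.6061877e-05 rad * 3828 Hz = 0.061484866 rad/s. Result: 0.061484866 rad/s ≈ 0.06148 rad/s (4 s.f.). Final answer: 0.06148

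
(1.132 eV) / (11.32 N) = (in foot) 5.256e-20. Check: 1 eV = 1.6021766e-19 J, so 1.132 eV = 1.132 * 1.6021766e-19 = 1.8136639e-19 J. 11.32 N is already in N. Combine: 1.8136639e-19 J / 11.32 N = 1.6021766e-20 m. 1 foot = 0.3048 m, so 1.6021766e-20 m = 1.6021766e-20 / 0.3048 = 5.256485e-20 foot ≈ 5.256e-20 foot (4 s.f.).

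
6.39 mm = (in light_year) 1 mm = 0.001 m, so 6.39 mm = 6.39 * 0.001 = 0.00639 m. 1 light_year = 9.4607305e+15 m, so 0.00639 m = 0.00639 / 9.4607305e+15 = 6.7542353e-19 light_year ≈ 6.754e-19 light_year (4 s.f.). Final answer: 6.754e-19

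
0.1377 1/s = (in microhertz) 0.1377 1/s = 0.1377 Hz. 1 microhertz = 1e-06 Hz, so 0.1377 Hz = 0.1377 / 1e-06 = 137700 microhertz ≈ 1.377e+05 microhertz (4 s.f.). Final answer: 1.377e+05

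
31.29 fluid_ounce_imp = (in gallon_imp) 0.1956. Check: 1 fluid_ounce_imp = 2.8413063e-05 m^3, so 31.29 fluid_ounce_imp = 31.29 * 2.8413063e-05 = 0.00088904473 m^3. 1 gallon_imp = 0.00454609 m^3, so 0.00088904473 m^3 = 0.00088904473 / 0.00454609 = 0.1955625 gallon_imp ≈ 0.1956 gallon_imp (4 s.f.).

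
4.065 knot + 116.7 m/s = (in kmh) 427.6. Check: 1 knot = 0.51444444 m/s, so 4.065 knot = 4.065 * 0.51444444 = 2.0912167 m/s. 116.7 m/s is already in m/s. Sum: 2.0912167 + 116.7 = 118.79122 m/s. 1 kmh = 0.27777778 m/s, so 118.79122 m/s = 118.79122 / 0.27777778 = 427.64838 kmh ≈ 427.6 kmh (4 s.f.).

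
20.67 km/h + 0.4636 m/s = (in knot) 1 km/h = 0.27777778 m/s, so 20.67 km/h = 20.67 * 0.27777778 = 5.7416667 m/s. 0.4636 m/s is already in m/s. Sum: 5.7416667 + 0.4636 = 6.2052667 m/s. 1 knot = 0.51444444 m/s, so 6.2052667 m/s = 6.2052667 / 0.51444444 = 12.062073 knot ≈ 12.06 knot (4 s.f.). Final answer: 12.06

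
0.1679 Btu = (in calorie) 1 Btu = 1055.0559 J, so 0.1679 Btu = 0.1679 * 1055.0559 = 177.14388 J. 1 calorie = 4.184 J, so 177.14388 J = 177.14388 / 4.184 = 42.338403 calorie ≈ 42.34 calorie (4 s.f.). Final answer: 42.34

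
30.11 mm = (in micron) 3.011e+04. Check: 1 mm = 0.001 m, so 30.11 mm = 30.11 * 0.001 = 0.03011 m. 1 micron = 1e-06 m, so 0.03011 m = 0.03011 / 1e-06 = 30110 micron ≈ 3.011e+04 micron (4 s.f.).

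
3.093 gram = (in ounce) 1 gram = 0.001 kg, so 3.093 gram = 3.093 * 0.001 = 0.003093 kg. 1 ounce = 0.028349523 kg, so 0.003093 kg = 0.003093 / 0.028349523 = 0.10910236 ounce ≈ 0.1091 ounce (4 s.f.). Final answer: 0.1091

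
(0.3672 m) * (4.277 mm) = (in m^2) 0.3672 m is already in m. 1 mm = 0.001 m, so 4.277 mm = 4.277 * 0.001 = 0.004277 m. Combine: 0.3672 m * 0.004277 m = 0.0015705144 m^2. Result: 0.0015705144 m^2 ≈ 0.001571 m^2 (4 s.f.). Final answer: 0.001571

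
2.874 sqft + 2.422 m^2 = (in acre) 1 sqft = 0.09290304 m^2, so 2.874 sqft = 2.874 * 0.09290304 = 0.26700334 m^2. 2.422 m^2 is already in m^2. Sum: 0.26700334 + 2.422 = 2.6890033 m^2. 1 acre = 4046.8564 m^2, so 2.6890033 m^2 = 2.6890033 / 4046.8564 = 0.0006644672 acre ≈ 0.0006645 acre (4 s.f.). Final answer: 0.0006645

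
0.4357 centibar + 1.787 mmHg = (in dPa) 1 centibar = 1000 Pa, so 0.4357 centibar = 0.4357 * 1000 = 435.7 Pa. 1 mmHg = 133.32237 Pa, so 1.787 mmHg = 1.787 * 133.32237 = 238.24707 Pa. Sum: 435.7 + 238.24707 = 673.94707 Pa. 1 dPa = 0.1 Pa, so 673.94707 Pa = 673.94707 / 0.1 = 6739.4707 dPa ≈ 6739 dPa (4 s.f.). Final answer: 6739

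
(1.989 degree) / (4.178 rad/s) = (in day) 1 degree = 0.017453293 rad, so 1.989 degree = 1.989 * 0.017453293 = 0.034714599 rad. 4.178 rad/s is already in rad/s. Combine: 0.034714599 rad / 4.178 rad/s = 0.0083089035 s. 1 day = 86400 s, so 0.0083089035 s = 0.0083089035 / 86400 = 9.6167865e-08 day ≈ 9.617e-08 day (4 s.f.). Final answer: 9.617e-08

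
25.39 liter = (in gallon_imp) 1 liter = 0.001 m^3, so 25.39 liter = 25.39 * 0.001 = 0.02539 m^3. 1 gallon_imp = 0.00454609 m^3, so 0.02539 m^3 = 0.02539 / 0.00454609 = 5.5850192 gallon_imp ≈ 5.585 gallon_imp (4 s.f.). Final answer: 5.585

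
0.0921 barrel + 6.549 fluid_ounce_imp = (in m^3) 1 barrel = 0.15898729 m^3, so 0.0921 barrel = 0.0921 * 0.15898729 = 0.01464273 m^3. 1 fluid_ounce_imp = 2.8413063e-05 m^3, so 6.549 fluid_ounce_imp = 6.549 * 2.8413063e-05 = 0.00018607715 m^3. Sum: 0.01464273 + 0.00018607715 = 0.014828807 m^3. Result: 0.014828807 m^3 ≈ 0.01483 m^3 (4 s.f.). Final answer: 0.01483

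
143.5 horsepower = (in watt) 1 horsepower = 745.69987 W, so 143.5 horsepower = 143.5 * 745.69987 = 107007.93 W. 107007.93 W = 107007.93 watt ≈ 1.07e+05 watt (4 s.f.). Final answer: 1.07e+05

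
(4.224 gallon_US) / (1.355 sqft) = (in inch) 5.001. Check: 1 gallon_US = 0.0037854118 m^3, so 4.224 gallon_US = 4.224 * 0.0037854118 = 0.015989579 m^3. 1 sqft = 0.09290304 m^2, so 1.355 sqft = 1.355 * 0.09290304 = 0.12588362 m^2. Combine: 0.015989579 m^3 / 0.12588362 m^2 = 0.12701875 m. 1 inch = 0.0254 m, so 0.12701875 m = 0.12701875 / 0.0254 = 5.000738 inch ≈ 5.001 inch (4 s.f.).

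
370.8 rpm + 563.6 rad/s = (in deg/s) 1 rpm = 0.10471976 rad/s, so 370.8 rpm = 370.8 * 0.10471976 = 38.830085 rad/s. 563.6 rad/s is already in rad/s. Sum: 38.830085 + 563.6 = 602.43009 rad/s. 1 deg/s = 0.017453293 rad/s, so 602.43009 rad/s = 602.43009 / 0.017453293 = 34516.701 deg/s ≈ 3.452e+04 deg/s (4 s.f.). Final answer: 3.452e+04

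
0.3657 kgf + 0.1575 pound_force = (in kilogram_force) 0.4371. Check: 1 kgf = 9.80665 N, so 0.3657 kgf = 0.3657 * 9.80665 = 3.5862919 N. 1 pound_force = 4.4482216 N, so 0.1575 pound_force = 0.1575 * 4.4482216 = 0.7005949 N. Sum: 3.5862919 + 0.7005949 = 4.2868868 N. 1 kilogram_force = 9.80665 N, so 4.2868868 N = 4.2868868 / 9.80665 = 0.4371408 kilogram_force ≈ 0.4371 kilogram_force (4 s.f.).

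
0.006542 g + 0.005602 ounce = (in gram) 0.1654. Check: 1 g = 0.001 kg, so 0.006542 g = 0.006542 * 0.001 = 6.542e-06 kg. 1 ounce = 0.028349523 kg, so 0.005602 ounce = 0.005602 * 0.028349523 = 0.00015881403 kg. Sum: 6.542e-06 + 0.00015881403 = 0.00016535603 kg. 1 gram = 0.001 kg, so 0.00016535603 kg = 0.00016535603 / 0.001 = 0.16535603 gram ≈ 0.1654 gram (4 s.f.).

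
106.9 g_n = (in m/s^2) 1048. Check: 1 g_n = 9.80665 m/s^2, so 106.9 g_n = 106.9 * 9.80665 = 1048.3309 m/s^2. Result: 1048.3309 m/s^2 ≈ 1048 m/s^2 (4 s.f.).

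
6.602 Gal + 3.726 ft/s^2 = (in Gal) 1 Gal = 0.01 m/s^2, so 6.602 Gal = 6.602 * 0.01 = 0.06602 m/s^2. 1 ft/s^2 = 0.3048 m/s^2, so 3.726 ft/s^2 = 3.726 * 0.3048 = 1.1356848 m/s^2. Sum: 0.06602 + 1.1356848 = 1.2017048 m/s^2. 1 Gal = 0.01 m/s^2, so 1.2017048 m/s^2 = 1.2017048 / 0.01 = 120.17048 Gal ≈ 120.2 Gal (4 s.f.). Final answer: 120.2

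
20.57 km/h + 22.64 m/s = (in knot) 1 km/h = 0.27777778 m/s, so 20.57 km/h = 20.57 * 0.27777778 = 5.7138889 m/s. 22.64 m/s is already in m/s. Sum: 5.7138889 + 22.64 = 28.353889 m/s. 1 knot = 0.51444444 m/s, so 28.353889 m/s = 28.353889 / 0.51444444 = 55.115551 knot ≈ 55.12 knot (4 s.f.). Final answer: 55.12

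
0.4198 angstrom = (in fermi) 4.198e+04. Check: 1 angstrom = 1e-10 m, so 0.4198 angstrom = 0.4198 * 1e-10 = 4.198e-11 m. 1 fermi = 1e-15 m, so 4.198e-11 m = 4.198e-11 / 1e-15 = 41980 fermi ≈ 4.198e+04 fermi (4 s.f.).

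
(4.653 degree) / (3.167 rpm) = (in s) 1 degree = 0.017453293 rad, so 4.653 degree = 4.653 * 0.017453293 = 0.08121017 rad. 1 rpm = 0.10471976 rad/s, so 3.167 rpm = 3.167 * 0.10471976 = 0.33164746 rad/s. Combine: 0.08121017 rad / 0.33164746 rad/s = 0.24486896 s. Result: 0.24486896 s ≈ 0.2449 s (4 s.f.). Final answer: 0.2449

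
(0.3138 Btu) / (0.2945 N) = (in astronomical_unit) 1 Btu = 1055.0559 J, so 0.3138 Btu = 0.3138 * 1055.0559 = 331.07653 J. 0.2945 N is already in N. Combine: 331.07653 J / 0.2945 N = 1124.1987 m. 1 astronomical_unit = 1.4959787e+11 m, so 1124.1987 m = 1124.1987 / 1.4959787e+11 = 7.5148044e-09 astronomical_unit ≈ 7.515e-09 astronomical_unit (4 s.f.). Final answer: 7.515e-09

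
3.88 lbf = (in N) 1 lbf = 4.4482216 N, so 3.88 lbf = 3.88 * 4.4482216 = 17.2591 N. Result: 17.2591 N ≈ 17.26 N (4 s.f.). Final answer: 17.26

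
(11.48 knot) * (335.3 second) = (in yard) 1 knot = 0.51444444 m/s, so 11.48 knot = 11.48 * 0.51444444 = 5.9058222 m/s. 335.3 second = 335.3 s. Combine: 5.9058222 m/s * 335.3 s = 1980.2222 m. 1 yard = 0.9144 m, so 1980.2222 m = 1980.2222 / 0.9144 = 2165.5973 yard ≈ 2166 yard (4 s.f.). Final answer: 2166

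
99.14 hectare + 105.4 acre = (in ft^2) 1.526e+07. Check: 1 hectare = 10000 m^2, so 99.14 hectare = 99.14 * 10000 = 991400 m^2. 1 acre = 4046.8564 m^2, so 105.4 acre = 105.4 * 4046.8564 = 426538.67 m^2. Sum: 991400 + 426538.67 = 1417938.7 m^2. 1 ft^2 = 0.09290304 m^2, so 1417938.7 m^2 = 1417938.7 / 0.09290304 = 15262565 ft^2 ≈ 1.526e+07 ft^2 (4 s.f.).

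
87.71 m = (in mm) 8.771e+04. Check: 1 mm = 0.001 m, so 87.71 m = 87.71 / 0.001 = 87710 mm ≈ 8.771e+04 mm (4 s.f.).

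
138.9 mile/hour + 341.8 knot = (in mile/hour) 532.2. Check: 1 mile/hour = 0.44704 m/s, so 138.9 mile/hour = 138.9 * 0.44704 = 62.093856 m/s. 1 knot = 0.51444444 m/s, so 341.8 knot = 341.8 * 0.51444444 = 175.83711 m/s. Sum: 62.093856 + 175.83711 = 237.93097 m/s. 1 mile/hour = 0.44704 m/s, so 237.93097 m/s = 237.93097 / 0.44704 = 532.23642 mile/hour ≈ 532.2 mile/hour (4 s.f.).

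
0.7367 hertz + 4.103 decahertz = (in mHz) 0.7367 hertz = 0.7367 Hz. 1 decahertz = 10 Hz, so 4.103 decahertz = 4.103 * 10 = 41.03 Hz. Sum: 0.7367 + 41.03 = 41.7667 Hz. 1 mHz = 0.001 Hz, so 41.7667 Hz = 41.7667 / 0.001 = 41766.7 mHz ≈ 4.177e+04 mHz (4 s.f.). Final answer: 4.177e+04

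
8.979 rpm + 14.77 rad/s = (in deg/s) 900.1. Check: 1 rpm = 0.10471976 rad/s, so 8.979 rpm = 8.979 * 0.10471976 = 0.94027868 rad/s. 14.77 rad/s is already in rad/s. Sum: 0.94027868 + 14.77 = 15.710279 rad/s. 1 deg/s = 0.017453293 rad/s, so 15.710279 rad/s = 15.710279 / 0.017453293 = 900.13266 deg/s ≈ 900.1 deg/s (4 s.f.).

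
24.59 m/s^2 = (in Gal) 1 Gal = 0.01 m/s^2, so 24.59 m/s^2 = 24.59 / 0.01 = 2459 Gal. Final answer: 2459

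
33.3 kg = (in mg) 3.33e+07. Check: 1 mg = 1e-06 kg, so 33.3 kg = 33.3 / 1e-06 = 33300000 mg ≈ 3.33e+07 mg (4 s.f.).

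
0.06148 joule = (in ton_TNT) 0.06148 joule = 0.06148 J. 1 ton_TNT = 4.184e+09 J, so 0.06148 J = 0.06148 / 4.184e+09 = 1.4694073e-11 ton_TNT ≈ 1.469e-11 ton_TNT (4 s.f.). Final answer: 1.469e-11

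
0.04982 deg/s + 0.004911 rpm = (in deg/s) 0.07929. Check: 1 deg/s = 0.017453293 rad/s, so 0.04982 deg/s = 0.04982 * 0.017453293 = 0.00086952303 rad/s. 1 rpm = 0.10471976 rad/s, so 0.004911 rpm = 0.004911 * 0.10471976 = 0.00051427872 rad/s. Sum: 0.00086952303 + 0.00051427872 = 0.0013838018 rad/s. 1 deg/s = 0.017453293 rad/s, so 0.0013838018 rad/s = 0.0013838018 / 0.017453293 = 0.079286 deg/s ≈ 0.07929 deg/s (4 s.f.).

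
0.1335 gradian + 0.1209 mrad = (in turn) 1 gradian = 0.015707963 rad, so 0.1335 gradian = 0.1335 * 0.015707963 = 0.0020970131 rad. 1 mrad = 0.001 rad, so 0.1209 mrad = 0.1209 * 0.001 = 0.0001209 rad. Sum: 0.0020970131 + 0.0001209 = 0.0022179131 rad. 1 turn = 6.2831853 rad, so 0.0022179131 rad = 0.0022179131 / 6.2831853 = 0.00035299183 turn ≈ 0.000353 turn (4 s.f.). Final answer: 0.000353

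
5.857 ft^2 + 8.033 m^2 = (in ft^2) 92.32. Check: 1 ft^2 = 0.09290304 m^2, so 5.857 ft^2 = 5.857 * 0.09290304 = 0.54413311 m^2. 8.033 m^2 is already in m^2. Sum: 0.54413311 + 8.033 = 8.5771331 m^2. 1 ft^2 = 0.09290304 m^2, so 8.5771331 m^2 = 8.5771331 / 0.09290304 = 92.323492 ft^2 ≈ 92.32 ft^2 (4 s.f.).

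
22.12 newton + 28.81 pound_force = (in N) 22.12 newton = 22.12 N. 1 pound_force = 4.4482216 N, so 28.81 pound_force = 28.81 * 4.4482216 = 128.15326 N. Sum: 22.12 + 128.15326 = 150.27326 N. Result: 150.27326 N ≈ 150.3 N (4 s.f.). Final answer: 150.3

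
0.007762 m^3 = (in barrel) 0.04882. Check: 1 barrel = 0.15898729 m^3, so 0.007762 m^3 = 0.007762 / 0.15898729 = 0.048821511 barrel ≈ 0.04882 barrel (4 s.f.).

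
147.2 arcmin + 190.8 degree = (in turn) 1 arcmin = 0.00029088821 rad, so 147.2 arcmin = 147.2 * 0.00029088821 = 0.042818744 rad. 1 degree = 0.017453293 rad, so 190.8 degree = 190.8 * 0.017453293 = 3.3300882 rad. Sum: 0.042818744 + 3.3300882 = 3.372907 rad. 1 turn = 6.2831853 rad, so 3.372907 rad = 3.372907 / 6.2831853 = 0.53681481 turn ≈ 0.5368 turn (4 s.f.). Final answer: 0.5368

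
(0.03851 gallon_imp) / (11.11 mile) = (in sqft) 1 gallon_imp = 0.00454609 m^3, so 0.03851 gallon_imp = 0.03851 * 0.00454609 = 0.00017506993 m^3. 1 mile = 1609.344 m, so 11.11 mile = 11.11 * 1609.344 = 17879.812 m. Combine: 0.00017506993 m^3 / 17879.812 m = 9.7914859e-09 m^2. 1 sqft = 0.09290304 m^2, so 9.7914859e-09 m^2 = 9.7914859e-09 / 0.09290304 = 1.0539468e-07 sqft ≈ 1.054e-07 sqft (4 s.f.). Final answer: 1.054e-07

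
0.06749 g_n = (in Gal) 1 g_n = 9.80665 m/s^2, so 0.06749 g_n = 0.06749 * 9.80665 = 0.66185081 m/s^2. 1 Gal = 0.01 m/s^2, so 0.66185081 m/s^2 = 0.66185081 / 0.01 = 66.185081 Gal ≈ 66.19 Gal (4 s.f.). Final answer: 66.19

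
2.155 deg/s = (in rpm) 1 deg/s = 0.017453293 rad/s, so 2.155 deg/s = 2.155 * 0.017453293 = 0.037611845 rad/s. 1 rpm = 0.10471976 rad/s, so 0.037611845 rad/s = 0.037611845 / 0.10471976 = 0.35916667 rpm ≈ 0.3592 rpm (4 s.f.). Final answer: 0.3592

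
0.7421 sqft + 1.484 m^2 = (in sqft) 1 sqft = 0.09290304 m^2, so 0.7421 sqft = 0.7421 * 0.09290304 = 0.068943346 m^2. 1.484 m^2 is already in m^2. Sum: 0.068943346 + 1.484 = 1.5529433 m^2. 1 sqft = 0.09290304 m^2, so 1.5529433 m^2 = 1.5529433 / 0.09290304 = 16.715743 sqft ≈ 16.72 sqft (4 s.f.). Final answer: 16.72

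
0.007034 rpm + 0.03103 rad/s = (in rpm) 1 rpm = 0.10471976 rad/s, so 0.007034 rpm = 0.007034 * 0.10471976 = 0.00073659876 rad/s. 0.03103 rad/s is already in rad/s. Sum: 0.00073659876 + 0.03103 = 0.031766599 rad/s. 1 rpm = 0.10471976 rad/s, so 0.031766599 rad/s = 0.031766599 / 0.10471976 = 0.30334867 rpm ≈ 0.3033 rpm (4 s.f.). Final answer: 0.3033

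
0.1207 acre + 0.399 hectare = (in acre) 1 acre = 4046.8564 m^2, so 0.1207 acre = 0.1207 * 4046.8564 = 488.45557 m^2. 1 hectare = 10000 m^2, so 0.399 hectare = 0.399 * 10000 = 3990 m^2. Sum: 488.45557 + 3990 = 4478.4556 m^2. 1 acre = 4046.8564 m^2, so 4478.4556 m^2 = 4478.4556 / 4046.8564 = 1.1066505 acre ≈ 1.107 acre (4 s.f.). Final answer: 1.107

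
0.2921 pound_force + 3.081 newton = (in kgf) 1 pound_force = 4.4482216 N, so 0.2921 pound_force = 0.2921 * 4.4482216 = 1.2993255 N. 3.081 newton = 3.081 N. Sum: 1.2993255 + 3.081 = 4.3803255 N. 1 kgf = 9.80665 N, so 4.3803255 N = 4.3803255 / 9.80665 = 0.4466689 kgf ≈ 0.4467 kgf (4 s.f.). Final answer: 0.4467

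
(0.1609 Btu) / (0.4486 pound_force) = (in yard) 93.04. Check: 1 Btu = 1055.0559 J, so 0.1609 Btu = 0.1609 * 1055.0559 = 169.75849 J. 1 pound_force = 4.4482216 N, so 0.4486 pound_force = 0.4486 * 4.4482216 = 1.9954722 N. Combine: 169.75849 J / 1.9954722 N = 85.071837 m. 1 yard = 0.9144 m, so 85.071837 m = 85.071837 / 0.9144 = 93.035692 yard ≈ 93.04 yard (4 s.f.).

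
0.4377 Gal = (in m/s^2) 0.004377. Check: 1 Gal = 0.01 m/s^2, so 0.4377 Gal = 0.4377 * 0.01 = 0.004377 m/s^2. Result: 0.004377 m/s^2.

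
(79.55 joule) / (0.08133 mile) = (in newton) 79.55 joule = 79.55 J. 1 mile = 1609.344 m, so 0.08133 mile = 0.08133 * 1609.344 = 130.88795 m. Combine: 79.55 J / 130.88795 m = 0.60777177 N. 0.60777177 N = 0.60777177 newton ≈ 0.6078 newton (4 s.f.). Final answer: 0.6078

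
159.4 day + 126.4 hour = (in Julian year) 0.4508. Check: 1 day = 86400 s, so 159.4 day = 159.4 * 86400 = 13772160 s. 1 hour = 3600 s, so 126.4 hour = 126.4 * 3600 = 455040 s. Sum: 13772160 + 455040 = 14227200 s. 1 Julian year = 31557600 s, so 14227200 s = 14227200 / 31557600 = 0.45083276 Julian year ≈ 0.4508 Julian year (4 s.f.).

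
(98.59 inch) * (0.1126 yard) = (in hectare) 2.578e-05. Check: 1 inch = 0.0254 m, so 98.59 inch = 98.59 * 0.0254 = 2.504186 m. 1 yard = 0.9144 m, so 0.1126 yard = 0.1126 * 0.9144 = 0.10296144 m. Combine: 2.504186 m * 0.10296144 m = 0.2578346 m^2. 1 hectare = 10000 m^2, so 0.2578346 m^2 = 0.2578346 / 10000 = 2.578346e-05 hectare ≈ 2.578e-05 hectare (4 s.f.).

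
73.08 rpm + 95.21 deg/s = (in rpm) 88.95. Check: 1 rpm = 0.10471976 rad/s, so 73.08 rpm = 73.08 * 0.10471976 = 7.6529197 rad/s. 1 deg/s = 0.017453293 rad/s, so 95.21 deg/s = 95.21 * 0.017453293 = 1.661728 rad/s. Sum: 7.6529197 + 1.661728 = 9.3146477 rad/s. 1 rpm = 0.10471976 rad/s, so 9.3146477 rad/s = 9.3146477 / 0.10471976 = 88.948333 rpm ≈ 88.95 rpm (4 s.f.).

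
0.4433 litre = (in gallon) 1 litre = 0.001 m^3, so 0.4433 litre = 0.4433 * 0.001 = 0.0004433 m^3. 1 gallon = 0.0037854118 m^3, so 0.0004433 m^3 = 0.0004433 / 0.0037854118 = 0.11710747 gallon ≈ 0.1171 gallon (4 s.f.). Final answer: 0.1171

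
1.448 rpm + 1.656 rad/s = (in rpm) 17.26. Check: 1 rpm = 0.10471976 rad/s, so 1.448 rpm = 1.448 * 0.10471976 = 0.15163421 rad/s. 1.656 rad/s is already in rad/s. Sum: 0.15163421 + 1.656 = 1.8076342 rad/s. 1 rpm = 0.10471976 rad/s, so 1.8076342 rad/s = 1.8076342 / 0.10471976 = 17.261635 rpm ≈ 17.26 rpm (4 s.f.).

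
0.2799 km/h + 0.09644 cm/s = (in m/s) 0.07871. Check: 1 km/h = 0.27777778 m/s, so 0.2799 km/h = 0.2799 * 0.27777778 = 0.07775 m/s. 1 cm/s = 0.01 m/s, so 0.09644 cm/s = 0.09644 * 0.01 = 0.0009644 m/s. Sum: 0.07775 + 0.0009644 = 0.0787144 m/s. Result: 0.0787144 m/s ≈ 0.07871 m/s (4 s.f.).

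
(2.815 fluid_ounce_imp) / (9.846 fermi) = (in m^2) 1 fluid_ounce_imp = 2.8413063e-05 m^3, so 2.815 fluid_ounce_imp = 2.815 * 2.8413063e-05 = 7.9982771e-05 m^3. 1 fermi = 1e-15 m, so 9.846 fermi = 9.846 * 1e-15 = 9.846e-15 m. Combine: 7.9982771e-05 m^3 / 9.846e-15 m = 8.1233771e+09 m^2. Result: 8.1233771e+09 m^2 ≈ 8.123e+09 m^2 (4 s.f.). Final answer: 8.123e+09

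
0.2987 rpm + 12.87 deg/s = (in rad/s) 0.2559. Check: 1 rpm = 0.10471976 rad/s, so 0.2987 rpm = 0.2987 * 0.10471976 = 0.031279791 rad/s. 1 deg/s = 0.017453293 rad/s, so 12.87 deg/s = 12.87 * 0.017453293 = 0.22462387 rad/s. Sum: 0.031279791 + 0.22462387 = 0.25590367 rad/s. Result: 0.25590367 rad/s ≈ 0.2559 rad/s (4 s.f.).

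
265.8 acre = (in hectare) 107.6. Check: 1 acre = 4046.8564 m^2, so 265.8 acre = 265.8 * 4046.8564 = 1075654.4 m^2. 1 hectare = 10000 m^2, so 1075654.4 m^2 = 1075654.4 / 10000 = 107.56544 hectare ≈ 107.6 hectare (4 s.f.).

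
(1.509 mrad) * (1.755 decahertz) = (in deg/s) 1 mrad = 0.001 rad, so 1.509 mrad = 1.509 * 0.001 = 0.001509 rad. 1 decahertz = 10 Hz, so 1.755 decahertz = 1.755 * 10 = 17.55 Hz. Combine: 0.001509 rad * 17.55 Hz = 0.02648295 rad/s. 1 deg/s = 0.017453293 rad/s, so 0.02648295 rad/s = 0.02648295 / 0.017453293 = 1.5173613 deg/s ≈ 1.517 deg/s (4 s.f.). Final answer: 1.517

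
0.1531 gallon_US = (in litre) 1 gallon_US = 0.0037854118 m^3, so 0.1531 gallon_US = 0.1531 * 0.0037854118 = 0.00057954654 m^3. 1 litre = 0.001 m^3, so 0.00057954654 m^3 = 0.00057954654 / 0.001 = 0.57954654 litre ≈ 0.5795 litre (4 s.f.). Final answer: 0.5795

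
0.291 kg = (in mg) 1 mg = 1e-06 kg, so 0.291 kg = 0.291 / 1e-06 = 291000 mg ≈ 2.91e+05 mg (4 s.f.). Final answer: 2.91e+05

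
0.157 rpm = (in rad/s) 1 rpm = 0.10471976 rad/s, so 0.157 rpm = 0.157 * 0.10471976 = 0.016441002 rad/s. Result: 0.016441002 rad/s ≈ 0.01644 rad/s (4 s.f.). Final answer: 0.01644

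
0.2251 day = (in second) 1.945e+04. Check: 1 day = 86400 s, so 0.2251 day = 0.2251 * 86400 = 19448.64 s. 19448.64 s = 19448.64 second ≈ 1.945e+04 second (4 s.f.).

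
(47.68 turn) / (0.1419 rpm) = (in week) 1 turn = 6.2831853 rad, so 47.68 turn = 47.68 * 6.2831853 = 299.58228 rad. 1 rpm = 0.10471976 rad/s, so 0.1419 rpm = 0.1419 * 0.10471976 = 0.014859733 rad/s. Combine: 299.58228 rad / 0.014859733 rad/s = 20160.677 s. 1 week = 604800 s, so 20160.677 s = 20160.677 / 604800 = 0.033334452 week ≈ 0.03333 week (4 s.f.). Final answer: 0.03333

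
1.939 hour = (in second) 6980. Check: 1 hour = 3600 s, so 1.939 hour = 1.939 * 3600 = 6980.4 s. 6980.4 s = 6980.4 second ≈ 6980 second (4 s.f.).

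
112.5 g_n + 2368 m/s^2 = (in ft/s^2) 1 g_n = 9.80665 m/s^2, so 112.5 g_n = 112.5 * 9.80665 = 1103.2481 m/s^2. 2368 m/s^2 is already in m/s^2. Sum: 1103.2481 + 2368 = 3471.2481 m/s^2. 1 ft/s^2 = 0.3048 m/s^2, so 3471.2481 m/s^2 = 3471.2481 / 0.3048 = 11388.609 ft/s^2 ≈ 1.139e+04 ft/s^2 (4 s.f.). Final answer: 1.139e+04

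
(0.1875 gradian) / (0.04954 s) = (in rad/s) 1 gradian = 0.015707963 rad, so 0.1875 gradian = 0.1875 * 0.015707963 = 0.0029452431 rad. 0.04954 s is already in s. Combine: 0.0029452431 rad / 0.04954 s = 0.059451819 rad/s. Result: 0.059451819 rad/s ≈ 0.05945 rad/s (4 s.f.). Final answer: 0.05945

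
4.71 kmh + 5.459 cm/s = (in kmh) 1 kmh = 0.27777778 m/s, so 4.71 kmh = 4.71 * 0.27777778 = 1.3083333 m/s. 1 cm/s = 0.01 m/s, so 5.459 cm/s = 5.459 * 0.01 = 0.05459 m/s. Sum: 1.3083333 + 0.05459 = 1.3629233 m/s. 1 kmh = 0.27777778 m/s, so 1.3629233 m/s = 1.3629233 / 0.27777778 = 4.906524 kmh ≈ 4.907 kmh (4 s.f.). Final answer: 4.907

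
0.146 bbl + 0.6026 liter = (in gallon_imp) 1 bbl = 0.15898729 m^3, so 0.146 bbl = 0.146 * 0.15898729 = 0.023212145 m^3. 1 liter = 0.001 m^3, so 0.6026 liter = 0.6026 * 0.001 = 0.0006026 m^3. Sum: 0.023212145 + 0.0006026 = 0.023814745 m^3. 1 gallon_imp = 0.00454609 m^3, so 0.023814745 m^3 = 0.023814745 / 0.00454609 = 5.2385116 gallon_imp ≈ 5.239 gallon_imp (4 s.f.). Final answer: 5.239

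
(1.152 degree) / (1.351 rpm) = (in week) 1 degree = 0.017453293 rad, so 1.152 degree = 1.152 * 0.017453293 = 0.020106193 rad. 1 rpm = 0.10471976 rad/s, so 1.351 rpm = 1.351 * 0.10471976 = 0.14147639 rad/s. Combine: 0.020106193 rad / 0.14147639 rad/s = 0.14211695 s. 1 week = 604800 s, so 0.14211695 s = 0.14211695 / 604800 = 2.3498173e-07 week ≈ 2.35e-07 week (4 s.f.). Final answer: 2.35e-07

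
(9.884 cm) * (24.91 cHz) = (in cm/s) 1 cm = 0.01 m, so 9.884 cm = 9.884 * 0.01 = 0.09884 m. 1 cHz = 0.01 Hz, so 24.91 cHz = 24.91 * 0.01 = 0.2491 Hz. Combine: 0.09884 m * 0.2491 Hz = 0.024621044 m/s. 1 cm/s = 0.01 m/s, so 0.024621044 m/s = 0.024621044 / 0.01 = 2.4621044 cm/s ≈ 2.462 cm/s (4 s.f.). Final answer: 2.462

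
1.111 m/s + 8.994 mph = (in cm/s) 513.2. Check: 1.111 m/s is already in m/s. 1 mph = 0.44704 m/s, so 8.994 mph = 8.994 * 0.44704 = 4.0206778 m/s. Sum: 1.111 + 4.0206778 = 5.1316778 m/s. 1 cm/s = 0.01 m/s, so 5.1316778 m/s = 5.1316778 / 0.01 = 513.16778 cm/s ≈ 513.2 cm/s (4 s.f.).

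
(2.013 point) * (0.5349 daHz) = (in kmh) 1 point = 0.00035277778 m, so 2.013 point = 2.013 * 0.00035277778 = 0.00071014167 m. 1 daHz = 10 Hz, so 0.5349 daHz = 0.5349 * 10 = 5.349 Hz. Combine: 0.00071014167 m * 5.349 Hz = 0.0037985478 m/s. 1 kmh = 0.27777778 m/s, so 0.0037985478 m/s = 0.0037985478 / 0.27777778 = 0.013674772 kmh ≈ 0.01367 kmh (4 s.f.). Final answer: 0.01367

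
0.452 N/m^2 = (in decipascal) 0.452 N/m^2 = 0.452 Pa. 1 decipascal = 0.1 Pa, so 0.452 Pa = 0.452 / 0.1 = 4.52 decipascal. Final answer: 4.52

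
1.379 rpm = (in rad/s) 0.1444. Check: 1 rpm = 0.10471976 rad/s, so 1.379 rpm = 1.379 * 0.10471976 = 0.14440854 rad/s. Result: 0.14440854 rad/s ≈ 0.1444 rad/s (4 s.f.).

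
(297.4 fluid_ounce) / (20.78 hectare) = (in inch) 1.666e-06. Check: 1 fluid_ounce = 2.957353e-05 m^3, so 297.4 fluid_ounce = 297.4 * 2.957353e-05 = 0.0087951677 m^3. 1 hectare = 10000 m^2, so 20.78 hectare = 20.78 * 10000 = 207800 m^2. Combine: 0.0087951677 m^3 / 207800 m^2 = 4.2325157e-08 m. 1 inch = 0.0254 m, so 4.2325157e-08 m = 4.2325157e-08 / 0.0254 = 1.6663448e-06 inch ≈ 1.666e-06 inch (4 s.f.).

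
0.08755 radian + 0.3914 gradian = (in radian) 0.0937. Check: 0.08755 radian = 0.08755 rad. 1 gradian = 0.015707963 rad, so 0.3914 gradian = 0.3914 * 0.015707963 = 0.0061480968 rad. Sum: 0.08755 + 0.0061480968 = 0.093698097 rad. 0.093698097 rad = 0.093698097 radian ≈ 0.0937 radian (4 s.f.).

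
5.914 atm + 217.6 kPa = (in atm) 1 atm = 101325 Pa, so 5.914 atm = 5.914 * 101325 = 599236.05 Pa. 1 kPa = 1000 Pa, so 217.6 kPa = 217.6 * 1000 = 217600 Pa. Sum: 599236.05 + 217600 = 816836.05 Pa. 1 atm = 101325 Pa, so 816836.05 Pa = 816836.05 / 101325 = 8.061545 atm ≈ 8.062 atm (4 s.f.). Final answer: 8.062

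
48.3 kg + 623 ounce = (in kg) 48.3 kg is already in kg. 1 ounce = 0.028349523 kg, so 623 ounce = 623 * 0.028349523 = 17.661753 kg. Sum: 48.3 + 17.661753 = 65.961753 kg. Result: 65.961753 kg ≈ 65.96 kg (4 s.f.). Final answer: 65.96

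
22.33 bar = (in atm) 22.04. Check: 1 bar = 100000 Pa, so 22.33 bar = 22.33 * 100000 = 2233000 Pa. 1 atm = 101325 Pa, so 2233000 Pa = 2233000 / 101325 = 22.037997 atm ≈ 22.04 atm (4 s.f.).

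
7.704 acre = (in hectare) 1 acre = 4046.8564 m^2, so 7.704 acre = 7.704 * 4046.8564 = 31176.982 m^2. 1 hectare = 10000 m^2, so 31176.982 m^2 = 31176.982 / 10000 = 3.1176982 hectare ≈ 3.118 hectare (4 s.f.). Final answer: 3.118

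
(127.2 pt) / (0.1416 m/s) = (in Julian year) 1.004e-08. Check: 1 pt = 0.00035277778 m, so 127.2 pt = 127.2 * 0.00035277778 = 0.044873333 m. 0.1416 m/s is already in m/s. Combine: 0.044873333 m / 0.1416 m/s = 0.31690207 s. 1 Julian year = 31557600 s, so 0.31690207 s = 0.31690207 / 31557600 = 1.0042021e-08 Julian year ≈ 1.004e-08 Julian year (4 s.f.).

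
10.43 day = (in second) 1 day = 86400 s, so 10.43 day = 10.43 * 86400 = 901152 s. 901152 s = 901152 second ≈ 9.012e+05 second (4 s.f.). Final answer: 9.012e+05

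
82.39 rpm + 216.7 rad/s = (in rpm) 1 rpm = 0.10471976 rad/s, so 82.39 rpm = 82.39 * 0.10471976 = 8.6278606 rad/s. 216.7 rad/s is already in rad/s. Sum: 8.6278606 + 216.7 = 225.32786 rad/s. 1 rpm = 0.10471976 rad/s, so 225.32786 rad/s = 225.32786 / 0.10471976 = 2151.7226 rpm ≈ 2152 rpm (4 s.f.). Final answer: 2152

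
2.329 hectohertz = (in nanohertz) 1 hectohertz = 100 Hz, so 2.329 hectohertz = 2.329 * 100 = 232.9 Hz. 1 nanohertz = 1e-09 Hz, so 232.9 Hz = 232.9 / 1e-09 = 2.329e+11 nanohertz. Final answer: 2.329e+11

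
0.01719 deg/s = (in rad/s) 0.0003. Check: 1 deg/s = 0.017453293 rad/s, so 0.01719 deg/s = 0.01719 * 0.017453293 = 0.0003000221 rad/s. Result: 0.0003000221 rad/s ≈ 0.0003 rad/s (4 s.f.).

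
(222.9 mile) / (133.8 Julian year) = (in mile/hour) 1 mile = 1609.344 m, so 222.9 mile = 222.9 * 1609.344 = 358722.78 m. 1 Julian year = 31557600 s, so 133.8 Julian year = 133.8 * 31557600 = 4.2224069e+09 s. Combine: 358722.78 m / 4.2224069e+09 s = 8.4956942e-05 m/s. 1 mile/hour = 0.44704 m/s, so 8.4956942e-05 m/s = 8.4956942e-05 / 0.44704 = 0.00019004327 mile/hour ≈ 0.00019 mile/hour (4 s.f.). Final answer: 0.00019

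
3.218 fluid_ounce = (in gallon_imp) 0.02093. Check: 1 fluid_ounce = 2.957353e-05 m^3, so 3.218 fluid_ounce = 3.218 * 2.957353e-05 = 9.5167618e-05 m^3. 1 gallon_imp = 0.00454609 m^3, so 9.5167618e-05 m^3 = 9.5167618e-05 / 0.00454609 = 0.020933949 gallon_imp ≈ 0.02093 gallon_imp (4 s.f.).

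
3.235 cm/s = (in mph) 0.07236. Check: 1 cm/s = 0.01 m/s, so 3.235 cm/s = 3.235 * 0.01 = 0.03235 m/s. 1 mph = 0.44704 m/s, so 0.03235 m/s = 0.03235 / 0.44704 = 0.072364889 mph ≈ 0.07236 mph (4 s.f.).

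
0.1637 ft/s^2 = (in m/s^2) 0.0499. Check: 1 ft/s^2 = 0.3048 m/s^2, so 0.1637 ft/s^2 = 0.1637 * 0.3048 = 0.04989576 m/s^2. Result: 0.04989576 m/s^2 ≈ 0.0499 m/s^2 (4 s.f.).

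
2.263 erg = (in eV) 1 erg = 1e-07 J, so 2.263 erg = 2.263 * 1e-07 = 2.263e-07 J. 1 eV = 1.6021766e-19 J, so 2.263e-07 J = 2.263e-07 / 1.6021766e-19 = 1.4124535e+12 eV ≈ 1.412e+12 eV (4 s.f.). Final answer: 1.412e+12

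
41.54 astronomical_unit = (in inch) 2.447e+14. Check: 1 astronomical_unit = 1.4959787e+11 m, so 41.54 astronomical_unit = 41.54 * 1.4959787e+11 = 6.2142955e+12 m. 1 inch = 0.0254 m, so 6.2142955e+12 m = 6.2142955e+12 / 0.0254 = 2.4465731e+14 inch ≈ 2.447e+14 inch (4 s.f.).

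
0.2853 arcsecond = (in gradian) 1 arcsecond = 4.8481368e-06 rad, so 0.2853 arcsecond = 0.2853 * 4.8481368e-06 = 1.3831734e-06 rad. 1 gradian = 0.015707963 rad, so 1.3831734e-06 rad = 1.3831734e-06 / 0.015707963 = 8.8055556e-05 gradian ≈ 8.806e-05 gradian (4 s.f.). Final answer: 8.806e-05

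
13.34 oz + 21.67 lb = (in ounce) 1 oz = 0.028349523 kg, so 13.34 oz = 13.34 * 0.028349523 = 0.37818264 kg. 1 lb = 0.45359237 kg, so 21.67 lb = 21.67 * 0.45359237 = 9.8293467 kg. Sum: 0.37818264 + 9.8293467 = 10.207529 kg. 1 ounce = 0.028349523 kg, so 10.207529 kg = 10.207529 / 0.028349523 = 360.06 ounce ≈ 360.1 ounce (4 s.f.). Final answer: 360.1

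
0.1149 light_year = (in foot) 3.566e+15. Check: 1 light_year = 9.4607305e+15 m, so 0.1149 light_year = 0.1149 * 9.4607305e+15 = 1.0870379e+15 m. 1 foot = 0.3048 m, so 1.0870379e+15 m = 1.0870379e+15 / 0.3048 = 3.5663974e+15 foot ≈ 3.566e+15 foot (4 s.f.).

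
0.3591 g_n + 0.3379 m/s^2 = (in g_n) 1 g_n = 9.80665 m/s^2, so 0.3591 g_n = 0.3591 * 9.80665 = 3.521568 m/s^2. 0.3379 m/s^2 is already in m/s^2. Sum: 3.521568 + 0.3379 = 3.859468 m/s^2. 1 g_n = 9.80665 m/s^2, so 3.859468 m/s^2 = 3.859468 / 9.80665 = 0.39355621 g_n ≈ 0.3936 g_n (4 s.f.). Final answer: 0.3936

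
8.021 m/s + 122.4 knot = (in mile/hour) 158.8. Check: 8.021 m/s is already in m/s. 1 knot = 0.51444444 m/s, so 122.4 knot = 122.4 * 0.51444444 = 62.968 m/s. Sum: 8.021 + 62.968 = 70.989 m/s. 1 mile/hour = 0.44704 m/s, so 70.989 m/s = 70.989 / 0.44704 = 158.79787 mile/hour ≈ 158.8 mile/hour (4 s.f.).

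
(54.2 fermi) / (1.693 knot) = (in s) 1 fermi = 1e-15 m, so 54.2 fermi = 54.2 * 1e-15 = 5.42e-14 m. 1 knot = 0.51444444 m/s, so 1.693 knot = 1.693 * 0.51444444 = 0.87095444 m/s. Combine: 5.42e-14 m / 0.87095444 m/s = 6.223058e-14 s. Result: 6.223058e-14 s ≈ 6.223e-14 s (4 s.f.). Final answer: 6.223e-14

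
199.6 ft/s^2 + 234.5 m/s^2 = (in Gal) 2.953e+04. Check: 1 ft/s^2 = 0.3048 m/s^2, so 199.6 ft/s^2 = 199.6 * 0.3048 = 60.83808 m/s^2. 234.5 m/s^2 is already in m/s^2. Sum: 60.83808 + 234.5 = 295.33808 m/s^2. 1 Gal = 0.01 m/s^2, so 295.33808 m/s^2 = 295.33808 / 0.01 = 29533.808 Gal ≈ 2.953e+04 Gal (4 s.f.).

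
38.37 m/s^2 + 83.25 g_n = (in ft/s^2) 38.37 m/s^2 is already in m/s^2. 1 g_n = 9.80665 m/s^2, so 83.25 g_n = 83.25 * 9.80665 = 816.40361 m/s^2. Sum: 38.37 + 816.40361 = 854.77361 m/s^2. 1 ft/s^2 = 0.3048 m/s^2, so 854.77361 m/s^2 = 854.77361 / 0.3048 = 2804.3754 ft/s^2 ≈ 2804 ft/s^2 (4 s.f.). Final answer: 2804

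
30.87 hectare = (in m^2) 1 hectare = 10000 m^2, so 30.87 hectare = 30.87 * 10000 = 308700 m^2. Result: 308700 m^2 ≈ 3.087e+05 m^2 (4 s.f.). Final answer: 3.087e+05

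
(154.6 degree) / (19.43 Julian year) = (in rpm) 4.202e-08. Check: 1 degree = 0.017453293 rad, so 154.6 degree = 154.6 * 0.017453293 = 2.698279 rad. 1 Julian year = 31557600 s, so 19.43 Julian year = 19.43 * 31557600 = 6.1316417e+08 s. Combine: 2.698279 rad / 6.1316417e+08 s = 4.4005817e-09 rad/s. 1 rpm = 0.10471976 rad/s, so 4.4005817e-09 rad/s = 4.4005817e-09 / 0.10471976 = 4.202246e-08 rpm ≈ 4.202e-08 rpm (4 s.f.).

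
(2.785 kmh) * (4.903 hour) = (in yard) 1.493e+04. Check: 1 kmh = 0.27777778 m/s, so 2.785 kmh = 2.785 * 0.27777778 = 0.77361111 m/s. 1 hour = 3600 s, so 4.903 hour = 4.903 * 3600 = 17650.8 s. Combine: 0.77361111 m/s * 17650.8 s = 13654.855 m. 1 yard = 0.9144 m, so 13654.855 m = 13654.855 / 0.9144 = 14933.131 yard ≈ 1.493e+04 yard (4 s.f.).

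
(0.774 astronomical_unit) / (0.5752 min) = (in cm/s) 3.355e+11. Check: 1 astronomical_unit = 1.4959787e+11 m, so 0.774 astronomical_unit = 0.774 * 1.4959787e+11 = 1.1578875e+11 m. 1 min = 60 s, so 0.5752 min = 0.5752 * 60 = 34.512 s. Combine: 1.1578875e+11 m / 34.512 s = 3.3550287e+09 m/s. 1 cm/s = 0.01 m/s, so 3.3550287e+09 m/s = 3.3550287e+09 / 0.01 = 3.3550287e+11 cm/s ≈ 3.355e+11 cm/s (4 s.f.).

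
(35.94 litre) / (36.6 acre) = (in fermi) 1 litre = 0.001 m^3, so 35.94 litre = 35.94 * 0.001 = 0.03594 m^3. 1 acre = 4046.8564 m^2, so 36.6 acre = 36.6 * 4046.8564 = 148114.95 m^2. Combine: 0.03594 m^3 / 148114.95 m^2 = 2.4264938e-07 m. 1 fermi = 1e-15 m, so 2.4264938e-07 m = 2.4264938e-07 / 1e-15 = 2.4264938e+08 fermi ≈ 2.426e+08 fermi (4 s.f.). Final answer: 2.426e+08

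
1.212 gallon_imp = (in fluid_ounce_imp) 1 gallon_imp = 0.00454609 m^3, so 1.212 gallon_imp = 1.212 * 0.00454609 = 0.0055098611 m^3. 1 fluid_ounce_imp = 2.8413063e-05 m^3, so 0.0055098611 m^3 = 0.0055098611 / 2.8413063e-05 = 193.92 fluid_ounce_imp ≈ 193.9 fluid_ounce_imp (4 s.f.). Final answer: 193.9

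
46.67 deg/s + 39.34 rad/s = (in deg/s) 1 deg/s = 0.017453293 rad/s, so 46.67 deg/s = 46.67 * 0.017453293 = 0.81454516 rad/s. 39.34 rad/s is already in rad/s. Sum: 0.81454516 + 39.34 = 40.154545 rad/s. 1 deg/s = 0.017453293 rad/s, so 40.154545 rad/s = 40.154545 / 0.017453293 = 2300.686 deg/s ≈ 2301 deg/s (4 s.f.). Final answer: 2301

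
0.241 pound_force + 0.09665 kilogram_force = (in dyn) 1 pound_force = 4.4482216 N, so 0.241 pound_force = 0.241 * 4.4482216 = 1.0720214 N. 1 kilogram_force = 9.80665 N, so 0.09665 kilogram_force = 0.09665 * 9.80665 = 0.94781272 N. Sum: 1.0720214 + 0.94781272 = 2.0198341 N. 1 dyn = 1e-05 N, so 2.0198341 N = 2.0198341 / 1e-05 = 201983.41 dyn ≈ 2.02e+05 dyn (4 s.f.). Final answer: 2.02e+05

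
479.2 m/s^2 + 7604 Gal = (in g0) 56.62. Check: 479.2 m/s^2 is already in m/s^2. 1 Gal = 0.01 m/s^2, so 7604 Gal = 7604 * 0.01 = 76.04 m/s^2. Sum: 479.2 + 76.04 = 555.24 m/s^2. 1 g0 = 9.80665 m/s^2, so 555.24 m/s^2 = 555.24 / 9.80665 = 56.618723 g0 ≈ 56.62 g0 (4 s.f.).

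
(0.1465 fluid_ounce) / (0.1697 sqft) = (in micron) 1 fluid_ounce = 2.957353e-05 m^3, so 0.1465 fluid_ounce = 0.1465 * 2.957353e-05 = 4.3325221e-06 m^3. 1 sqft = 0.09290304 m^2, so 0.1697 sqft = 0.1697 * 0.09290304 = 0.015765646 m^2. Combine: 4.3325221e-06 m^3 / 0.015765646 m^2 = 0.00027480778 m. 1 micron = 1e-06 m, so 0.00027480778 m = 0.00027480778 / 1e-06 = 274.80778 micron ≈ 274.8 micron (4 s.f.). Final answer: 274.8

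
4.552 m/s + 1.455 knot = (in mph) 11.86. Check: 4.552 m/s is already in m/s. 1 knot = 0.51444444 m/s, so 1.455 knot = 1.455 * 0.51444444 = 0.74851667 m/s. Sum: 4.552 + 0.74851667 = 5.3005167 m/s. 1 mph = 0.44704 m/s, so 5.3005167 m/s = 5.3005167 / 0.44704 = 11.856918 mph ≈ 11.86 mph (4 s.f.).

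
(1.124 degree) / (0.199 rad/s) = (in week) 1.63e-07. Check: 1 degree = 0.017453293 rad, so 1.124 degree = 1.124 * 0.017453293 = 0.019617501 rad. 0.199 rad/s is already in rad/s. Combine: 0.019617501 rad / 0.199 rad/s = 0.098580406 s. 1 week = 604800 s, so 0.098580406 s = 0.098580406 / 604800 = 1.629967e-07 week ≈ 1.63e-07 week (4 s.f.).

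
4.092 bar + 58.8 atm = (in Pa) 1 bar = 100000 Pa, so 4.092 bar = 4.092 * 100000 = 409200 Pa. 1 atm = 101325 Pa, so 58.8 atm = 58.8 * 101325 = 5957910 Pa. Sum: 409200 + 5957910 = 6367110 Pa. Result: 6367110 Pa ≈ 6.367e+06 Pa (4 s.f.). Final answer: 6.367e+06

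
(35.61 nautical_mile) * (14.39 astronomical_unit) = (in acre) 3.508e+13. Check: 1 nautical_mile = 1852 m, so 35.61 nautical_mile = 35.61 * 1852 = 65949.72 m. 1 astronomical_unit = 1.4959787e+11 m, so 14.39 astronomical_unit = 14.39 * 1.4959787e+11 = 2.1527134e+12 m. Combine: 65949.72 m * 2.1527134e+12 m = 1.4197084e+17 m^2. 1 acre = 4046.8564 m^2, so 1.4197084e+17 m^2 = 1.4197084e+17 / 4046.8564 = 3.5081759e+13 acre ≈ 3.508e+13 acre (4 s.f.).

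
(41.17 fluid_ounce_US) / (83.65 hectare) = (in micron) 1 fluid_ounce_US = 2.957353e-05 m^3, so 41.17 fluid_ounce_US = 41.17 * 2.957353e-05 = 0.0012175422 m^3. 1 hectare = 10000 m^2, so 83.65 hectare = 83.65 * 10000 = 836500 m^2. Combine: 0.0012175422 m^3 / 836500 m^2 = 1.4555197e-09 m. 1 micron = 1e-06 m, so 1.4555197e-09 m = 1.4555197e-09 / 1e-06 = 0.0014555197 micron ≈ 0.001456 micron (4 s.f.). Final answer: 0.001456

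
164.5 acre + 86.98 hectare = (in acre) 1 acre = 4046.8564 m^2, so 164.5 acre = 164.5 * 4046.8564 = 665707.88 m^2. 1 hectare = 10000 m^2, so 86.98 hectare = 86.98 * 10000 = 869800 m^2. Sum: 665707.88 + 869800 = 1535507.9 m^2. 1 acre = 4046.8564 m^2, so 1535507.9 m^2 = 1535507.9 / 4046.8564 = 379.43226 acre ≈ 379.4 acre (4 s.f.). Final answer: 379.4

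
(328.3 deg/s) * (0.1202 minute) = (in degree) 1 deg/s = 0.017453293 rad/s, so 328.3 deg/s = 328.3 * 0.017453293 = 5.7299159 rad/s. 1 minute = 60 s, so 0.1202 minute = 0.1202 * 60 = 7.212 s. Combine: 5.7299159 rad/s * 7.212 s = 41.324154 rad. 1 degree = 0.017453293 rad, so 41.324154 rad = 41.324154 / 0.017453293 = 2367.6996 degree ≈ 2368 degree (4 s.f.). Final answer: 2368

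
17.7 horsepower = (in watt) 1 horsepower = 745.69987 W, so 17.7 horsepower = 17.7 * 745.69987 = 13198.888 W. 13198.888 W = 13198.888 watt ≈ 1.32e+04 watt (4 s.f.). Final answer: 1.32e+04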